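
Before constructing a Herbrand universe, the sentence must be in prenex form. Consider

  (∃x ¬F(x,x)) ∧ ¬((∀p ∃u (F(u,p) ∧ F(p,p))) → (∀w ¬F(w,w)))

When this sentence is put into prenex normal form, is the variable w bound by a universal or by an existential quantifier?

existential

Rewrite implications/biconditionals: A → B as ¬A ∨ B.
  (∃x ¬F(x,x)) ∧ ¬(¬(∀p ∃u (F(u,p) ∧ F(p,p))) ∨ (∀w ¬F(w,w)))
Move each ¬ inward, flipping quantifiers it crosses:
  (∃x ¬F(x,x)) ∧ (∀p ∃u (F(u,p) ∧ F(p,p))) ∧ (∃w F(w,w))
Pull the quantifiers to the front (each side's bound variable is not free in the other side):
  ∃x ∀p ∃u ∃w (¬F(x,x) ∧ F(u,p) ∧ F(p,p) ∧ F(w,w))
The quantifier ∀w sits under an odd number of negations (counting the antecedent side of each →), so it flips to ∃w.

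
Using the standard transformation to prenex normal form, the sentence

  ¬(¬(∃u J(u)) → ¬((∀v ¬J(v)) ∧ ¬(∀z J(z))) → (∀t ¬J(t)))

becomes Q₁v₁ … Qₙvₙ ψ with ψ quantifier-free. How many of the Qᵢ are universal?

Eliminate → and ↔ using ¬ and ∨.
  ¬(¬¬(∃u J(u)) ∨ ¬¬((∀v ¬J(v)) ∧ ¬(∀z J(z))) ∨ (∀t ¬J(t)))
Drive negations inward (¬∀x A ≡ ∃x ¬A, ¬∃x A ≡ ∀x ¬A, De Morgan for ∧/∨):
  (∀u ¬J(u)) ∧ ((∃v J(v)) ∨ (∀z J(z))) ∧ (∃t J(t))
Finally move all quantifiers to the prefix:
  ∀u ∃v ∀z ∃t (¬J(u) ∧ (J(v) ∨ J(z)) ∧ J(t))
The prefix is ∀u ∃v ∀z ∃t: 2 universal, 2 existential.

2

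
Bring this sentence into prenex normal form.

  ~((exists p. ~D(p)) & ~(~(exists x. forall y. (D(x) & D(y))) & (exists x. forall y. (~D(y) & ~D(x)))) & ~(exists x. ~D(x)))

Move each ¬ inward, flipping quantifiers it crosses:
  (forall p. D(p)) | (forall x. exists y. (~D(x) | ~D(y))) & (exists x. forall y. (~D(y) & ~D(x))) | (exists x. ~D(x))
Rename bound variables to avoid capture: x↦u, y↦v1, x↦b.
  (forall p. D(p)) | (forall x. exists y. (~D(x) | ~D(y))) & (exists u. forall v1. (~D(v1) & ~D(u))) | (exists b. ~D(b))
Pull the quantifiers to the front (each side's bound variable is not free in the other side):
  forall p. forall x. exists y. exists u. forall v1. exists b. (D(p) | (~D(x) | ~D(y)) & ~D(v1) & ~D(u) | ~D(b))

forall p. forall x. exists y. exists u. forall v1. exists b. (D(p) | (~D(x) | ~D(y)) & ~D(v1) & ~D(u) | ~D(b))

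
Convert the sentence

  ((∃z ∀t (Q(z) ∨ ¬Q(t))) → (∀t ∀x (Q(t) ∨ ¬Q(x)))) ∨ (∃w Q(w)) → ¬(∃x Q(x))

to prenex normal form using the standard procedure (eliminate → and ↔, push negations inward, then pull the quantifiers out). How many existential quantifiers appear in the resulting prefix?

First replace A → B with ¬A ∨ B.
  ¬(¬(∃z ∀t (Q(z) ∨ ¬Q(t))) ∨ (∀t ∀x (Q(t) ∨ ¬Q(x))) ∨ (∃w Q(w))) ∨ ¬(∃x Q(x))
Move each ¬ inward, flipping quantifiers it crosses:
  (∃z ∀t (Q(z) ∨ ¬Q(t))) ∧ (∃t ∃x (¬Q(t) ∧ Q(x))) ∧ (∀w ¬Q(w)) ∨ (∀x ¬Q(x))
Rename bound variables to avoid capture: t↦u, x↦y1.
  (∃z ∀t (Q(z) ∨ ¬Q(t))) ∧ (∃u ∃x (¬Q(u) ∧ Q(x))) ∧ (∀w ¬Q(w)) ∨ (∀y1 ¬Q(y1))
Finally move all quantifiers to the prefix:
  ∃z ∀t ∃u ∃x ∀w ∀y1 ((Q(z) ∨ ¬Q(t)) ∧ ¬Q(u) ∧ Q(x) ∧ ¬Q(w) ∨ ¬Q(y1))
The prefix is ∃z ∀t ∃u ∃x ∀w ∀y1: 3 universal, 3 existential.

3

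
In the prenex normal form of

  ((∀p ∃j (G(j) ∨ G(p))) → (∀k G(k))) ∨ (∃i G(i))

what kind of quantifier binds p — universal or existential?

existential

First replace A → B with ¬A ∨ B.
  ¬(∀p ∃j (G(j) ∨ G(p))) ∨ (∀k G(k)) ∨ (∃i G(i))
Drive negations inward (¬∀x A ≡ ∃x ¬A, ¬∃x A ≡ ∀x ¬A, De Morgan for ∧/∨):
  (∃p ∀j (¬G(j) ∧ ¬G(p))) ∨ (∀k G(k)) ∨ (∃i G(i))
Extract every quantifier outward, since the variables are now distinct and don't occur free across branches:
  ∃p ∀j ∀k ∃i (¬G(j) ∧ ¬G(p) ∨ G(k) ∨ G(i))
The quantifier ∀p sits under an odd number of negations (counting the antecedent side of each →), so it flips to ∃p.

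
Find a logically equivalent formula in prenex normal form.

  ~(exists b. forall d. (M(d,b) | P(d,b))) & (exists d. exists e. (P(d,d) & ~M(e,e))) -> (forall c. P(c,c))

exists b. forall d. forall t. forall e. forall c. (M(d,b) | P(d,b) | ~P(t,t) | M(e,e) | P(c,c))

Eliminate → and ↔ using ¬ and ∨.
  ~(~(exists b. forall d. (M(d,b) | P(d,b))) & (exists d. exists e. (P(d,d) & ~M(e,e)))) | (forall c. P(c,c))
Drive negations inward (¬∀x A ≡ ∃x ¬A, ¬∃x A ≡ ∀x ¬A, De Morgan for ∧/∨):
  (exists b. forall d. (M(d,b) | P(d,b))) | (forall d. forall e. (~P(d,d) | M(e,e))) | (forall c. P(c,c))
Standardize variables apart so no two quantifiers bind the same name: d↦t.
  (exists b. forall d. (M(d,b) | P(d,b))) | (forall t. forall e. (~P(t,t) | M(e,e))) | (forall c. P(c,c))
Extract every quantifier outward, since the variables are now distinct and don't occur free across branches:
  exists b. forall d. forall t. forall e. forall c. (M(d,b) | P(d,b) | ~P(t,t) | M(e,e) | P(c,c))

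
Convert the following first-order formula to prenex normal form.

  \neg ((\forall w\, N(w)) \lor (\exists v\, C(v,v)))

Push ¬ through the quantifiers and connectives to reach negation normal form:
  (\exists w\, \neg N(w)) \land (\forall v\, \neg C(v,v))
All bound variables are already distinct, so no renaming is needed.
Pull the quantifiers to the front (each side's bound variable is not free in the other side):
  \exists w\, \forall v\, (\neg N(w) \land \neg C(v,v))

\exists w\, \forall v\, (\neg N(w) \land \neg C(v,v))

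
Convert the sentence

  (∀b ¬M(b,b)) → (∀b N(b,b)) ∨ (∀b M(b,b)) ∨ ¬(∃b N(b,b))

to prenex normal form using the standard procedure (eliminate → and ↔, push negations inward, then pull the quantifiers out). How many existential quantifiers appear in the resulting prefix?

Eliminate → and ↔ using ¬ and ∨.
  ¬(∀b ¬M(b,b)) ∨ (∀b N(b,b)) ∨ (∀b M(b,b)) ∨ ¬(∃b N(b,b))
Push ¬ through the quantifiers and connectives to reach negation normal form:
  (∃b M(b,b)) ∨ (∀b N(b,b)) ∨ (∀b M(b,b)) ∨ (∀b ¬N(b,b))
Rename bound variables to avoid capture: b↦z, b↦x, b↦u1.
  (∃b M(b,b)) ∨ (∀z N(z,z)) ∨ (∀x M(x,x)) ∨ (∀u1 ¬N(u1,u1))
Finally move all quantifiers to the prefix:
  ∃b ∀z ∀x ∀u1 (M(b,b) ∨ N(z,z) ∨ M(x,x) ∨ ¬N(u1,u1))
The prefix is ∃b ∀z ∀x ∀u1: 3 universal, 1 existential.

1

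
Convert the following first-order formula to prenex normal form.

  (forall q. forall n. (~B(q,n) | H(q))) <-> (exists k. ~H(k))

exists q. exists n. exists k. forall y. forall s. forall x. ((B(q,n) & ~H(q) | ~H(k)) & (H(y) | ~B(s,x) | H(s)))

First replace A → B with ¬A ∨ B; A ↔ B as (¬A ∨ B) ∧ (¬B ∨ A).
  (~(forall q. forall n. (~B(q,n) | H(q))) | (exists k. ~H(k))) & (~(exists k. ~H(k)) | (forall q. forall n. (~B(q,n) | H(q))))
Move each ¬ inward, flipping quantifiers it crosses:
  ((exists q. exists n. (B(q,n) & ~H(q))) | (exists k. ~H(k))) & ((forall k. H(k)) | (forall q. forall n. (~B(q,n) | H(q))))
Standardize variables apart so no two quantifiers bind the same name: k↦y, q↦s, n↦x.
  ((exists q. exists n. (B(q,n) & ~H(q))) | (exists k. ~H(k))) & ((forall y. H(y)) | (forall s. forall x. (~B(s,x) | H(s))))
Pull the quantifiers to the front (each side's bound variable is not free in the other side):
  exists q. exists n. exists k. forall y. forall s. forall x. ((B(q,n) & ~H(q) | ~H(k)) & (H(y) | ~B(s,x) | H(s)))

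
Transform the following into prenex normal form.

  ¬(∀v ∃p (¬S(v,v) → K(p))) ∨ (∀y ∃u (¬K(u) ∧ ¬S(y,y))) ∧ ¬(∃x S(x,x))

First replace A → B with ¬A ∨ B.
  ¬(∀v ∃p (¬¬S(v,v) ∨ K(p))) ∨ (∀y ∃u (¬K(u) ∧ ¬S(y,y))) ∧ ¬(∃x S(x,x))
Push ¬ through the quantifiers and connectives to reach negation normal form:
  (∃v ∀p (¬S(v,v) ∧ ¬K(p))) ∨ (∀y ∃u (¬K(u) ∧ ¬S(y,y))) ∧ (∀x ¬S(x,x))
All bound variables are already distinct, so no renaming is needed.
Pull the quantifiers to the front (each side's bound variable is not free in the other side):
  ∃v ∀p ∀y ∃u ∀x (¬S(v,v) ∧ ¬K(p) ∨ ¬K(u) ∧ ¬S(y,y) ∧ ¬S(x,x))

∃v ∀p ∀y ∃u ∀x (¬S(v,v) ∧ ¬K(p) ∨ ¬K(u) ∧ ¬S(y,y) ∧ ¬S(x,x))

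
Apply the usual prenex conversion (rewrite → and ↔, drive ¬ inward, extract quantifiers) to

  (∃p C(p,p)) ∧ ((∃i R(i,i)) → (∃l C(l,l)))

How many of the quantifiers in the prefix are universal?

Rewrite implications/biconditionals: A → B as ¬A ∨ B.
  (∃p C(p,p)) ∧ (¬(∃i R(i,i)) ∨ (∃l C(l,l)))
Push ¬ through the quantifiers and connectives to reach negation normal form:
  (∃p C(p,p)) ∧ ((∀i ¬R(i,i)) ∨ (∃l C(l,l)))
Finally move all quantifiers to the prefix:
  ∃p ∀i ∃l (C(p,p) ∧ (¬R(i,i) ∨ C(l,l)))
The prefix is ∃p ∀i ∃l: 1 universal, 2 existential.

1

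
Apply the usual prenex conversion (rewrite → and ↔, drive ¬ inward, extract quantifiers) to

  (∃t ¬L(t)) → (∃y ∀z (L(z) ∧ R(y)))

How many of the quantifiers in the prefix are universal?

Eliminate → and ↔ using ¬ and ∨.
  ¬(∃t ¬L(t)) ∨ (∃y ∀z (L(z) ∧ R(y)))
Drive negations inward (¬∀x A ≡ ∃x ¬A, ¬∃x A ≡ ∀x ¬A, De Morgan for ∧/∨):
  (∀t L(t)) ∨ (∃y ∀z (L(z) ∧ R(y)))
All bound variables are already distinct, so no renaming is needed.
Extract every quantifier outward, since the variables are now distinct and don't occur free across branches:
  ∀t ∃y ∀z (L(t) ∨ L(z) ∧ R(y))
The prefix is ∀t ∃y ∀z: 2 universal, 1 existential.

2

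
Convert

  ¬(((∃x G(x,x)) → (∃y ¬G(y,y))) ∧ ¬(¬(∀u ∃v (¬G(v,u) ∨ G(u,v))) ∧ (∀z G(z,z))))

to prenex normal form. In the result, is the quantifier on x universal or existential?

First replace A → B with ¬A ∨ B.
  ¬((¬(∃x G(x,x)) ∨ (∃y ¬G(y,y))) ∧ ¬(¬(∀u ∃v (¬G(v,u) ∨ G(u,v))) ∧ (∀z G(z,z))))
Push ¬ through the quantifiers and connectives to reach negation normal form:
  (∃x G(x,x)) ∧ (∀y G(y,y)) ∨ (∃u ∀v (G(v,u) ∧ ¬G(u,v))) ∧ (∀z G(z,z))
All bound variables are already distinct, so no renaming is needed.
Pull the quantifiers to the front (each side's bound variable is not free in the other side):
  ∃x ∀y ∃u ∀v ∀z (G(x,x) ∧ G(y,y) ∨ G(v,u) ∧ ¬G(u,v) ∧ G(z,z))
The quantifier ∃x sits under an even number of negations (counting the antecedent side of each →), so it remains existential.

existential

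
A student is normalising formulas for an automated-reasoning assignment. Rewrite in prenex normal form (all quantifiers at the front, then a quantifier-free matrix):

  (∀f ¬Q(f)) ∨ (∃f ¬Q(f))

Standardize variables apart so no two quantifiers bind the same name: f↦s.
  (∀f ¬Q(f)) ∨ (∃s ¬Q(s))
Extract every quantifier outward, since the variables are now distinct and don't occur free across branches:
  ∀f ∃s (¬Q(f) ∨ ¬Q(s))

∀f ∃s (¬Q(f) ∨ ¬Q(s))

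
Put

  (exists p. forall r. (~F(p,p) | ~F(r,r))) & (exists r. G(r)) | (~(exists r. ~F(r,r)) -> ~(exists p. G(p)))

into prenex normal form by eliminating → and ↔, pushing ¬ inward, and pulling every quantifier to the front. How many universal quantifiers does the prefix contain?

Rewrite implications/biconditionals: A → B as ¬A ∨ B.
  (exists p. forall r. (~F(p,p) | ~F(r,r))) & (exists r. G(r)) | ~~(exists r. ~F(r,r)) | ~(exists p. G(p))
Drive negations inward (¬∀x A ≡ ∃x ¬A, ¬∃x A ≡ ∀x ¬A, De Morgan for ∧/∨):
  (exists p. forall r. (~F(p,p) | ~F(r,r))) & (exists r. G(r)) | (exists r. ~F(r,r)) | (forall p. ~G(p))
Rename bound variables to avoid capture: r↦z, r↦y1, p↦x1.
  (exists p. forall r. (~F(p,p) | ~F(r,r))) & (exists z. G(z)) | (exists y1. ~F(y1,y1)) | (forall x1. ~G(x1))
Pull the quantifiers to the front (each side's bound variable is not free in the other side):
  exists p. forall r. exists z. exists y1. forall x1. ((~F(p,p) | ~F(r,r)) & G(z) | ~F(y1,y1) | ~G(x1))
The prefix is exists p forall r exists z exists y1 forall x1: 2 universal, 3 existential.

2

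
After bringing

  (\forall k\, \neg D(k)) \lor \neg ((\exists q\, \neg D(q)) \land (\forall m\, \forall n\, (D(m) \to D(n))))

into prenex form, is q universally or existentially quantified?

First replace A → B with ¬A ∨ B.
  (\forall k\, \neg D(k)) \lor \neg ((\exists q\, \neg D(q)) \land (\forall m\, \forall n\, (\neg D(m) \lor D(n))))
Move each ¬ inward, flipping quantifiers it crosses:
  (\forall k\, \neg D(k)) \lor (\forall q\, D(q)) \lor (\exists m\, \exists n\, (D(m) \land \neg D(n)))
All bound variables are already distinct, so no renaming is needed.
Pull the quantifiers to the front (each side's bound variable is not free in the other side):
  \forall k\, \forall q\, \exists m\, \exists n\, (\neg D(k) \lor D(q) \lor D(m) \land \neg D(n))
The quantifier \exists q sits under an odd number of negations (counting the antecedent side of each →), so it flips to \forall q.

universal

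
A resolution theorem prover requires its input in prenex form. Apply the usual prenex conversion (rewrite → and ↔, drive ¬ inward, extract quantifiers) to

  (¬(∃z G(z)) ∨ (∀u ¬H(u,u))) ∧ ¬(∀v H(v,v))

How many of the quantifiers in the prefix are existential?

Move each ¬ inward, flipping quantifiers it crosses:
  ((∀z ¬G(z)) ∨ (∀u ¬H(u,u))) ∧ (∃v ¬H(v,v))
Finally move all quantifiers to the prefix:
  ∀z ∀u ∃v ((¬G(z) ∨ ¬H(u,u)) ∧ ¬H(v,v))
The prefix is ∀z ∀u ∃v: 2 universal, 1 existential.

1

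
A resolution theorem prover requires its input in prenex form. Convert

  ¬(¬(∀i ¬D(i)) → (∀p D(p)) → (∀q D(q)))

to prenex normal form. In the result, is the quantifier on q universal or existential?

existential

Rewrite implications/biconditionals: A → B as ¬A ∨ B.
  ¬(¬¬(∀i ¬D(i)) ∨ ¬(∀p D(p)) ∨ (∀q D(q)))
Move each ¬ inward, flipping quantifiers it crosses:
  (∃i D(i)) ∧ (∀p D(p)) ∧ (∃q ¬D(q))
All bound variables are already distinct, so no renaming is needed.
Pull the quantifiers to the front (each side's bound variable is not free in the other side):
  ∃i ∀p ∃q (D(i) ∧ D(p) ∧ ¬D(q))
The quantifier ∀q sits under an odd number of negations (counting the antecedent side of each →), so it flips to ∃q.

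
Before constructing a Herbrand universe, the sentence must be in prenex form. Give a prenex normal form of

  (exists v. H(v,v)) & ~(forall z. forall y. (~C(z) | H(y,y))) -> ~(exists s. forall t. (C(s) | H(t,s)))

Eliminate → and ↔ using ¬ and ∨.
  ~((exists v. H(v,v)) & ~(forall z. forall y. (~C(z) | H(y,y)))) | ~(exists s. forall t. (C(s) | H(t,s)))
Push ¬ through the quantifiers and connectives to reach negation normal form:
  (forall v. ~H(v,v)) | (forall z. forall y. (~C(z) | H(y,y))) | (forall s. exists t. (~C(s) & ~H(t,s)))
All bound variables are already distinct, so no renaming is needed.
Extract every quantifier outward, since the variables are now distinct and don't occur free across branches:
  forall v. forall z. forall y. forall s. exists t. (~H(v,v) | ~C(z) | H(y,y) | ~C(s) & ~H(t,s))

forall v. forall z. forall y. forall s. exists t. (~H(v,v) | ~C(z) | H(y,y) | ~C(s) & ~H(t,s))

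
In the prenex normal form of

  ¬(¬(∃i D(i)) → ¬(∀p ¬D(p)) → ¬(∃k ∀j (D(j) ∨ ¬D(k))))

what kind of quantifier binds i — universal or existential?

Eliminate → and ↔ using ¬ and ∨.
  ¬(¬¬(∃i D(i)) ∨ ¬¬(∀p ¬D(p)) ∨ ¬(∃k ∀j (D(j) ∨ ¬D(k))))
Push ¬ through the quantifiers and connectives to reach negation normal form:
  (∀i ¬D(i)) ∧ (∃p D(p)) ∧ (∃k ∀j (D(j) ∨ ¬D(k)))
All bound variables are already distinct, so no renaming is needed.
Finally move all quantifiers to the prefix:
  ∀i ∃p ∃k ∀j (¬D(i) ∧ D(p) ∧ (D(j) ∨ ¬D(k)))
The quantifier ∃i sits under an odd number of negations (counting the antecedent side of each →), so it flips to ∀i.

universal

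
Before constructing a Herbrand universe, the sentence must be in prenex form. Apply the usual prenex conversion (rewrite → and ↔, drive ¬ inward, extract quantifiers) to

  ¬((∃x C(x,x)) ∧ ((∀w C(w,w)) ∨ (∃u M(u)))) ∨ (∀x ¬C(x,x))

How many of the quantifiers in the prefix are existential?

1

Move each ¬ inward, flipping quantifiers it crosses:
  (∀x ¬C(x,x)) ∨ (∃w ¬C(w,w)) ∧ (∀u ¬M(u)) ∨ (∀x ¬C(x,x))
Standardize variables apart so no two quantifiers bind the same name: x↦u1.
  (∀x ¬C(x,x)) ∨ (∃w ¬C(w,w)) ∧ (∀u ¬M(u)) ∨ (∀u1 ¬C(u1,u1))
Pull the quantifiers to the front (each side's bound variable is not free in the other side):
  ∀x ∃w ∀u ∀u1 (¬C(x,x) ∨ ¬C(w,w) ∧ ¬M(u) ∨ ¬C(u1,u1))
The prefix is ∀x ∃w ∀u ∀u1: 3 universal, 1 existential.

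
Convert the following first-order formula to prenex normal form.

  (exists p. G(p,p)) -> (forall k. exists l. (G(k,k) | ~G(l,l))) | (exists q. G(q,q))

Rewrite implications/biconditionals: A → B as ¬A ∨ B.
  ~(exists p. G(p,p)) | (forall k. exists l. (G(k,k) | ~G(l,l))) | (exists q. G(q,q))
Drive negations inward (¬∀x A ≡ ∃x ¬A, ¬∃x A ≡ ∀x ¬A, De Morgan for ∧/∨):
  (forall p. ~G(p,p)) | (forall k. exists l. (G(k,k) | ~G(l,l))) | (exists q. G(q,q))
Extract every quantifier outward, since the variables are now distinct and don't occur free across branches:
  forall p. forall k. exists l. exists q. (~G(p,p) | G(k,k) | ~G(l,l) | G(q,q))

forall p. forall k. exists l. exists q. (~G(p,p) | G(k,k) | ~G(l,l) | G(q,q))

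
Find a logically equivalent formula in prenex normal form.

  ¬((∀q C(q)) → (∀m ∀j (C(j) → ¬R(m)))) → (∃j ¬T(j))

∃q ∀m ∀j ∃b (¬C(q) ∨ ¬C(j) ∨ ¬R(m) ∨ ¬T(b))

Rewrite implications/biconditionals: A → B as ¬A ∨ B.
  ¬¬(¬(∀q C(q)) ∨ (∀m ∀j (¬C(j) ∨ ¬R(m)))) ∨ (∃j ¬T(j))
Move each ¬ inward, flipping quantifiers it crosses:
  (∃q ¬C(q)) ∨ (∀m ∀j (¬C(j) ∨ ¬R(m))) ∨ (∃j ¬T(j))
Give each quantifier a distinct variable: j↦b.
  (∃q ¬C(q)) ∨ (∀m ∀j (¬C(j) ∨ ¬R(m))) ∨ (∃b ¬T(b))
Extract every quantifier outward, since the variables are now distinct and don't occur free across branches:
  ∃q ∀m ∀j ∃b (¬C(q) ∨ ¬C(j) ∨ ¬R(m) ∨ ¬T(b))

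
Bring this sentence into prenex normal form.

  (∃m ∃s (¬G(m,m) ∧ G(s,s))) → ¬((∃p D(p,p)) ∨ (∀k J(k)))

Eliminate → and ↔ using ¬ and ∨.
  ¬(∃m ∃s (¬G(m,m) ∧ G(s,s))) ∨ ¬((∃p D(p,p)) ∨ (∀k J(k)))
Drive negations inward (¬∀x A ≡ ∃x ¬A, ¬∃x A ≡ ∀x ¬A, De Morgan for ∧/∨):
  (∀m ∀s (G(m,m) ∨ ¬G(s,s))) ∨ (∀p ¬D(p,p)) ∧ (∃k ¬J(k))
Extract every quantifier outward, since the variables are now distinct and don't occur free across branches:
  ∀m ∀s ∀p ∃k (G(m,m) ∨ ¬G(s,s) ∨ ¬D(p,p) ∧ ¬J(k))

∀m ∀s ∀p ∃k (G(m,m) ∨ ¬G(s,s) ∨ ¬D(p,p) ∧ ¬J(k))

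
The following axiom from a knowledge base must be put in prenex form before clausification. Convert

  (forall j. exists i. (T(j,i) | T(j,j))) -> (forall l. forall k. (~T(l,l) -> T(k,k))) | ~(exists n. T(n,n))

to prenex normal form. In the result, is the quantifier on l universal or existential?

Eliminate → and ↔ using ¬ and ∨.
  ~(forall j. exists i. (T(j,i) | T(j,j))) | (forall l. forall k. (~~T(l,l) | T(k,k))) | ~(exists n. T(n,n))
Push ¬ through the quantifiers and connectives to reach negation normal form:
  (exists j. forall i. (~T(j,i) & ~T(j,j))) | (forall l. forall k. (T(l,l) | T(k,k))) | (forall n. ~T(n,n))
All bound variables are already distinct, so no renaming is needed.
Finally move all quantifiers to the prefix:
  exists j. forall i. forall l. forall k. forall n. (~T(j,i) & ~T(j,j) | T(l,l) | T(k,k) | ~T(n,n))
The quantifier forall l sits under an even number of negations (counting the antecedent side of each →), so it remains universal.

universal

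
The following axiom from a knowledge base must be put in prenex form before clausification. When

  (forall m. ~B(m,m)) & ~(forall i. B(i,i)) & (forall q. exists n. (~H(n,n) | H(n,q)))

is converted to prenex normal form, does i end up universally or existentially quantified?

existential

Move each ¬ inward, flipping quantifiers it crosses:
  (forall m. ~B(m,m)) & (exists i. ~B(i,i)) & (forall q. exists n. (~H(n,n) | H(n,q)))
All bound variables are already distinct, so no renaming is needed.
Extract every quantifier outward, since the variables are now distinct and don't occur free across branches:
  forall m. exists i. forall q. exists n. (~B(m,m) & ~B(i,i) & (~H(n,n) | H(n,q)))
The quantifier forall i sits under an odd number of negations, so it flips to exists i.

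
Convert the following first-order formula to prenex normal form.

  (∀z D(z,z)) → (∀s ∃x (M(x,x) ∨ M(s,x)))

∃z ∀s ∃x (¬D(z,z) ∨ M(x,x) ∨ M(s,x))

Eliminate → and ↔ using ¬ and ∨.
  ¬(∀z D(z,z)) ∨ (∀s ∃x (M(x,x) ∨ M(s,x)))
Move each ¬ inward, flipping quantifiers it crosses:
  (∃z ¬D(z,z)) ∨ (∀s ∃x (M(x,x) ∨ M(s,x)))
All bound variables are already distinct, so no renaming is needed.
Extract every quantifier outward, since the variables are now distinct and don't occur free across branches:
  ∃z ∀s ∃x (¬D(z,z) ∨ M(x,x) ∨ M(s,x))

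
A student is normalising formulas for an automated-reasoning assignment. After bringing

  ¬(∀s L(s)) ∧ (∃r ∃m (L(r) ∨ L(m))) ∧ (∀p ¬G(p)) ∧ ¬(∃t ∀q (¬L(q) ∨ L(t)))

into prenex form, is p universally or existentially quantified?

universal

Move each ¬ inward, flipping quantifiers it crosses:
  (∃s ¬L(s)) ∧ (∃r ∃m (L(r) ∨ L(m))) ∧ (∀p ¬G(p)) ∧ (∀t ∃q (L(q) ∧ ¬L(t)))
All bound variables are already distinct, so no renaming is needed.
Finally move all quantifiers to the prefix:
  ∃s ∃r ∃m ∀p ∀t ∃q (¬L(s) ∧ (L(r) ∨ L(m)) ∧ ¬G(p) ∧ L(q) ∧ ¬L(t))
The quantifier ∀p sits under an even number of negations, so it remains universal.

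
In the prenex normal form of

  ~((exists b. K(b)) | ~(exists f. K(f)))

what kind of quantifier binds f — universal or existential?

existential

Move each ¬ inward, flipping quantifiers it crosses:
  (forall b. ~K(b)) & (exists f. K(f))
All bound variables are already distinct, so no renaming is needed.
Finally move all quantifiers to the prefix:
  forall b. exists f. (~K(b) & K(f))
The quantifier exists f sits under an even number of negations, so it remains existential.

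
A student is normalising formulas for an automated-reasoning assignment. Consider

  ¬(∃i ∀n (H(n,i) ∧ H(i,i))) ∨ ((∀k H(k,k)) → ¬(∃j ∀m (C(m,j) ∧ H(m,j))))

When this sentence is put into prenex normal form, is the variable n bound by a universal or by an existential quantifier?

First replace A → B with ¬A ∨ B.
  ¬(∃i ∀n (H(n,i) ∧ H(i,i))) ∨ ¬(∀k H(k,k)) ∨ ¬(∃j ∀m (C(m,j) ∧ H(m,j)))
Move each ¬ inward, flipping quantifiers it crosses:
  (∀i ∃n (¬H(n,i) ∨ ¬H(i,i))) ∨ (∃k ¬H(k,k)) ∨ (∀j ∃m (¬C(m,j) ∨ ¬H(m,j)))
All bound variables are already distinct, so no renaming is needed.
Finally move all quantifiers to the prefix:
  ∀i ∃n ∃k ∀j ∃m (¬H(n,i) ∨ ¬H(i,i) ∨ ¬H(k,k) ∨ ¬C(m,j) ∨ ¬H(m,j))
The quantifier ∀n sits under an odd number of negations (counting the antecedent side of each →), so it flips to ∃n.

existential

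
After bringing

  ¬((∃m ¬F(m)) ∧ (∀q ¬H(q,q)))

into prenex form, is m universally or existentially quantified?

Move each ¬ inward, flipping quantifiers it crosses:
  (∀m F(m)) ∨ (∃q H(q,q))
All bound variables are already distinct, so no renaming is needed.
Extract every quantifier outward, since the variables are now distinct and don't occur free across branches:
  ∀m ∃q (F(m) ∨ H(q,q))
The quantifier ∃m sits under an odd number of negations, so it flips to ∀m.

universal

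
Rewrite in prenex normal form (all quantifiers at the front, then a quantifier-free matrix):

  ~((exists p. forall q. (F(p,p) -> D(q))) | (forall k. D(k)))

Eliminate → and ↔ using ¬ and ∨.
  ~((exists p. forall q. (~F(p,p) | D(q))) | (forall k. D(k)))
Move each ¬ inward, flipping quantifiers it crosses:
  (forall p. exists q. (F(p,p) & ~D(q))) & (exists k. ~D(k))
Finally move all quantifiers to the prefix:
  forall p. exists q. exists k. (F(p,p) & ~D(q) & ~D(k))

forall p. exists q. exists k. (F(p,p) & ~D(q) & ~D(k))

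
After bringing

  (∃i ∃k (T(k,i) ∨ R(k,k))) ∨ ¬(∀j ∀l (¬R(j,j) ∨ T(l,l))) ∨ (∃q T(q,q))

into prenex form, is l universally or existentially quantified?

Drive negations inward (¬∀x A ≡ ∃x ¬A, ¬∃x A ≡ ∀x ¬A, De Morgan for ∧/∨):
  (∃i ∃k (T(k,i) ∨ R(k,k))) ∨ (∃j ∃l (R(j,j) ∧ ¬T(l,l))) ∨ (∃q T(q,q))
Finally move all quantifiers to the prefix:
  ∃i ∃k ∃j ∃l ∃q (T(k,i) ∨ R(k,k) ∨ R(j,j) ∧ ¬T(l,l) ∨ T(q,q))
The quantifier ∀l sits under an odd number of negations, so it flips to ∃l.

existential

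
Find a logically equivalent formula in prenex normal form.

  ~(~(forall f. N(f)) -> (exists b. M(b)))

First replace A → B with ¬A ∨ B.
  ~(~~(forall f. N(f)) | (exists b. M(b)))
Move each ¬ inward, flipping quantifiers it crosses:
  (exists f. ~N(f)) & (forall b. ~M(b))
Finally move all quantifiers to the prefix:
  exists f. forall b. (~N(f) & ~M(b))

exists f. forall b. (~N(f) & ~M(b))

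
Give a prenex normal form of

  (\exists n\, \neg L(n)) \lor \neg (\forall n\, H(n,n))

\exists n\, \exists u1\, (\neg L(n) \lor \neg H(u1,u1))

Push ¬ through the quantifiers and connectives to reach negation normal form:
  (\exists n\, \neg L(n)) \lor (\exists n\, \neg H(n,n))
Rename bound variables to avoid capture: n↦u1.
  (\exists n\, \neg L(n)) \lor (\exists u1\, \neg H(u1,u1))
Pull the quantifiers to the front (each side's bound variable is not free in the other side):
  \exists n\, \exists u1\, (\neg L(n) \lor \neg H(u1,u1))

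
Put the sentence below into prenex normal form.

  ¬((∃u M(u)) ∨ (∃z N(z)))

∀u ∀z (¬M(u) ∧ ¬N(z))

Push ¬ through the quantifiers and connectives to reach negation normal form:
  (∀u ¬M(u)) ∧ (∀z ¬N(z))
All bound variables are already distinct, so no renaming is needed.
Pull the quantifiers to the front (each side's bound variable is not free in the other side):
  ∀u ∀z (¬M(u) ∧ ¬N(z))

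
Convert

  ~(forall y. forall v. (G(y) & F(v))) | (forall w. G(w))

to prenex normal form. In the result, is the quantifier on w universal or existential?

universal

Push ¬ through the quantifiers and connectives to reach negation normal form:
  (exists y. exists v. (~G(y) | ~F(v))) | (forall w. G(w))
All bound variables are already distinct, so no renaming is needed.
Extract every quantifier outward, since the variables are now distinct and don't occur free across branches:
  exists y. exists v. forall w. (~G(y) | ~F(v) | G(w))
The quantifier forall w sits under an even number of negations, so it remains universal.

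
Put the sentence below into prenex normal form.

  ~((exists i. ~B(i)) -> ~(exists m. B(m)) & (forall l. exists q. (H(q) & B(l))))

Eliminate → and ↔ using ¬ and ∨.
  ~(~(exists i. ~B(i)) | ~(exists m. B(m)) & (forall l. exists q. (H(q) & B(l))))
Move each ¬ inward, flipping quantifiers it crosses:
  (exists i. ~B(i)) & ((exists m. B(m)) | (exists l. forall q. (~H(q) | ~B(l))))
Finally move all quantifiers to the prefix:
  exists i. exists m. exists l. forall q. (~B(i) & (B(m) | ~H(q) | ~B(l)))

exists i. exists m. exists l. forall q. (~B(i) & (B(m) | ~H(q) | ~B(l)))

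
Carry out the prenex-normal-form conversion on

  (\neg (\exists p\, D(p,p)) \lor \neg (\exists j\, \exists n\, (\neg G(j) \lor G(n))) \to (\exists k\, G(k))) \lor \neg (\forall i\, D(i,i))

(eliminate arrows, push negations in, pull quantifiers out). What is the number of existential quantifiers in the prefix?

First replace A → B with ¬A ∨ B.
  \neg (\neg (\exists p\, D(p,p)) \lor \neg (\exists j\, \exists n\, (\neg G(j) \lor G(n)))) \lor (\exists k\, G(k)) \lor \neg (\forall i\, D(i,i))
Drive negations inward (¬∀x A ≡ ∃x ¬A, ¬∃x A ≡ ∀x ¬A, De Morgan for ∧/∨):
  (\exists p\, D(p,p)) \land (\exists j\, \exists n\, (\neg G(j) \lor G(n))) \lor (\exists k\, G(k)) \lor (\exists i\, \neg D(i,i))
All bound variables are already distinct, so no renaming is needed.
Finally move all quantifiers to the prefix:
  \exists p\, \exists j\, \exists n\, \exists k\, \exists i\, (D(p,p) \land (\neg G(j) \lor G(n)) \lor G(k) \lor \neg D(i,i))
The prefix is \exists p \exists j \exists n \exists k \exists i: 0 universal, 5 existential.

5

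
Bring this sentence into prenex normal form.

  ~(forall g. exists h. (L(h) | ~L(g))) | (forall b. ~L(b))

Move each ¬ inward, flipping quantifiers it crosses:
  (exists g. forall h. (~L(h) & L(g))) | (forall b. ~L(b))
All bound variables are already distinct, so no renaming is needed.
Finally move all quantifiers to the prefix:
  exists g. forall h. forall b. (~L(h) & L(g) | ~L(b))

exists g. forall h. forall b. (~L(h) & L(g) | ~L(b))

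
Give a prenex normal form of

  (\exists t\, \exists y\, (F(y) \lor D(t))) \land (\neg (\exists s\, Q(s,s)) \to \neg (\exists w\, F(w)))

\exists t\, \exists y\, \exists s\, \forall w\, ((F(y) \lor D(t)) \land (Q(s,s) \lor \neg F(w)))

Eliminate → and ↔ using ¬ and ∨.
  (\exists t\, \exists y\, (F(y) \lor D(t))) \land (\neg \neg (\exists s\, Q(s,s)) \lor \neg (\exists w\, F(w)))
Drive negations inward (¬∀x A ≡ ∃x ¬A, ¬∃x A ≡ ∀x ¬A, De Morgan for ∧/∨):
  (\exists t\, \exists y\, (F(y) \lor D(t))) \land ((\exists s\, Q(s,s)) \lor (\forall w\, \neg F(w)))
Pull the quantifiers to the front (each side's bound variable is not free in the other side):
  \exists t\, \exists y\, \exists s\, \forall w\, ((F(y) \lor D(t)) \land (Q(s,s) \lor \neg F(w)))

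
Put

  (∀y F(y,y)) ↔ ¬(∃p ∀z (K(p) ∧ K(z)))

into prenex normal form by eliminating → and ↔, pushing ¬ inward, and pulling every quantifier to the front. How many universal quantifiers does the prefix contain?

3

Eliminate → and ↔ using ¬ and ∨; A ↔ B as (¬A ∨ B) ∧ (¬B ∨ A).
  (¬(∀y F(y,y)) ∨ ¬(∃p ∀z (K(p) ∧ K(z)))) ∧ (¬¬(∃p ∀z (K(p) ∧ K(z))) ∨ (∀y F(y,y)))
Push ¬ through the quantifiers and connectives to reach negation normal form:
  ((∃y ¬F(y,y)) ∨ (∀p ∃z (¬K(p) ∨ ¬K(z)))) ∧ ((∃p ∀z (K(p) ∧ K(z))) ∨ (∀y F(y,y)))
Give each quantifier a distinct variable: p↦u1, z↦z1, y↦c.
  ((∃y ¬F(y,y)) ∨ (∀p ∃z (¬K(p) ∨ ¬K(z)))) ∧ ((∃u1 ∀z1 (K(u1) ∧ K(z1))) ∨ (∀c F(c,c)))
Pull the quantifiers to the front (each side's bound variable is not free in the other side):
  ∃y ∀p ∃z ∃u1 ∀z1 ∀c ((¬F(y,y) ∨ ¬K(p) ∨ ¬K(z)) ∧ (K(u1) ∧ K(z1) ∨ F(c,c)))
The prefix is ∃y ∀p ∃z ∃u1 ∀z1 ∀c: 3 universal, 3 existential.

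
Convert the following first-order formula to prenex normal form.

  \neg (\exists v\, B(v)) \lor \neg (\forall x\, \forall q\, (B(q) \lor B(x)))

Push ¬ through the quantifiers and connectives to reach negation normal form:
  (\forall v\, \neg B(v)) \lor (\exists x\, \exists q\, (\neg B(q) \land \neg B(x)))
All bound variables are already distinct, so no renaming is needed.
Extract every quantifier outward, since the variables are now distinct and don't occur free across branches:
  \forall v\, \exists x\, \exists q\, (\neg B(v) \lor \neg B(q) \land \neg B(x))

\forall v\, \exists x\, \exists q\, (\neg B(v) \lor \neg B(q) \land \neg B(x))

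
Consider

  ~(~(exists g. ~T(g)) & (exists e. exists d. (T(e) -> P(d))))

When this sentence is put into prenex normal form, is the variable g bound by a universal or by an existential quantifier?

Eliminate → and ↔ using ¬ and ∨.
  ~(~(exists g. ~T(g)) & (exists e. exists d. (~T(e) | P(d))))
Push ¬ through the quantifiers and connectives to reach negation normal form:
  (exists g. ~T(g)) | (forall e. forall d. (T(e) & ~P(d)))
Finally move all quantifiers to the prefix:
  exists g. forall e. forall d. (~T(g) | T(e) & ~P(d))
The quantifier exists g sits under an even number of negations (counting the antecedent side of each →), so it remains existential.

existential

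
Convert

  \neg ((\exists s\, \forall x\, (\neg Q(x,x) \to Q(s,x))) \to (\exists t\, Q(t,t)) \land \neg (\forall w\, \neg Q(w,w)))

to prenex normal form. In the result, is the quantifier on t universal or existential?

universal

Rewrite implications/biconditionals: A → B as ¬A ∨ B.
  \neg (\neg (\exists s\, \forall x\, (\neg \neg Q(x,x) \lor Q(s,x))) \lor (\exists t\, Q(t,t)) \land \neg (\forall w\, \neg Q(w,w)))
Push ¬ through the quantifiers and connectives to reach negation normal form:
  (\exists s\, \forall x\, (Q(x,x) \lor Q(s,x))) \land ((\forall t\, \neg Q(t,t)) \lor (\forall w\, \neg Q(w,w)))
Finally move all quantifiers to the prefix:
  \exists s\, \forall x\, \forall t\, \forall w\, ((Q(x,x) \lor Q(s,x)) \land (\neg Q(t,t) \lor \neg Q(w,w)))
The quantifier \exists t sits under an odd number of negations (counting the antecedent side of each →), so it flips to \forall t.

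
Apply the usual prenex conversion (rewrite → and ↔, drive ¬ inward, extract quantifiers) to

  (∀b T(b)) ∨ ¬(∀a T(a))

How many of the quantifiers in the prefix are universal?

1

Move each ¬ inward, flipping quantifiers it crosses:
  (∀b T(b)) ∨ (∃a ¬T(a))
Finally move all quantifiers to the prefix:
  ∀b ∃a (T(b) ∨ ¬T(a))
The prefix is ∀b ∃a: 1 universal, 1 existential.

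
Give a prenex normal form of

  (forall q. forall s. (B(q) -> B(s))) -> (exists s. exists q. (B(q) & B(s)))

exists q. exists s. exists y. exists x1. (B(q) & ~B(s) | B(x1) & B(y))

Rewrite implications/biconditionals: A → B as ¬A ∨ B.
  ~(forall q. forall s. (~B(q) | B(s))) | (exists s. exists q. (B(q) & B(s)))
Drive negations inward (¬∀x A ≡ ∃x ¬A, ¬∃x A ≡ ∀x ¬A, De Morgan for ∧/∨):
  (exists q. exists s. (B(q) & ~B(s))) | (exists s. exists q. (B(q) & B(s)))
Rename bound variables to avoid capture: s↦y, q↦x1.
  (exists q. exists s. (B(q) & ~B(s))) | (exists y. exists x1. (B(x1) & B(y)))
Pull the quantifiers to the front (each side's bound variable is not free in the other side):
  exists q. exists s. exists y. exists x1. (B(q) & ~B(s) | B(x1) & B(y))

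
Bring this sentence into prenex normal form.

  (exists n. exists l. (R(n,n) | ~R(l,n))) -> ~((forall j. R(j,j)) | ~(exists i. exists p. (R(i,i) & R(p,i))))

Rewrite implications/biconditionals: A → B as ¬A ∨ B.
  ~(exists n. exists l. (R(n,n) | ~R(l,n))) | ~((forall j. R(j,j)) | ~(exists i. exists p. (R(i,i) & R(p,i))))
Drive negations inward (¬∀x A ≡ ∃x ¬A, ¬∃x A ≡ ∀x ¬A, De Morgan for ∧/∨):
  (forall n. forall l. (~R(n,n) & R(l,n))) | (exists j. ~R(j,j)) & (exists i. exists p. (R(i,i) & R(p,i)))
All bound variables are already distinct, so no renaming is needed.
Pull the quantifiers to the front (each side's bound variable is not free in the other side):
  forall n. forall l. exists j. exists i. exists p. (~R(n,n) & R(l,n) | ~R(j,j) & R(i,i) & R(p,i))

forall n. forall l. exists j. exists i. exists p. (~R(n,n) & R(l,n) | ~R(j,j) & R(i,i) & R(p,i))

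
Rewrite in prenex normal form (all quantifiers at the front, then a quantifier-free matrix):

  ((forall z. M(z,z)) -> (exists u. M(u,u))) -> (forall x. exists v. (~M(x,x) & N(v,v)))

forall z. forall u. forall x. exists v. (M(z,z) & ~M(u,u) | ~M(x,x) & N(v,v))

Rewrite implications/biconditionals: A → B as ¬A ∨ B.
  ~(~(forall z. M(z,z)) | (exists u. M(u,u))) | (forall x. exists v. (~M(x,x) & N(v,v)))
Move each ¬ inward, flipping quantifiers it crosses:
  (forall z. M(z,z)) & (forall u. ~M(u,u)) | (forall x. exists v. (~M(x,x) & N(v,v)))
All bound variables are already distinct, so no renaming is needed.
Extract every quantifier outward, since the variables are now distinct and don't occur free across branches:
  forall z. forall u. forall x. exists v. (M(z,z) & ~M(u,u) | ~M(x,x) & N(v,v))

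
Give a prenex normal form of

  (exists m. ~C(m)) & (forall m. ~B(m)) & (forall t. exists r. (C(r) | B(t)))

exists m. forall y. forall t. exists r. (~C(m) & ~B(y) & (C(r) | B(t)))

Give each quantifier a distinct variable: m↦y.
  (exists m. ~C(m)) & (forall y. ~B(y)) & (forall t. exists r. (C(r) | B(t)))
Extract every quantifier outward, since the variables are now distinct and don't occur free across branches:
  exists m. forall y. forall t. exists r. (~C(m) & ~B(y) & (C(r) | B(t)))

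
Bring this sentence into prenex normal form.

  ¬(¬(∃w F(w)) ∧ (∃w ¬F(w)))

Push ¬ through the quantifiers and connectives to reach negation normal form:
  (∃w F(w)) ∨ (∀w F(w))
Standardize variables apart so no two quantifiers bind the same name: w↦z1.
  (∃w F(w)) ∨ (∀z1 F(z1))
Extract every quantifier outward, since the variables are now distinct and don't occur free across branches:
  ∃w ∀z1 (F(w) ∨ F(z1))

∃w ∀z1 (F(w) ∨ F(z1))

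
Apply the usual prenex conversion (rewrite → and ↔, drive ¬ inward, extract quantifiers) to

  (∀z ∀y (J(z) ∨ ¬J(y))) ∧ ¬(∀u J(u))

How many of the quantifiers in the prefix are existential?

Move each ¬ inward, flipping quantifiers it crosses:
  (∀z ∀y (J(z) ∨ ¬J(y))) ∧ (∃u ¬J(u))
All bound variables are already distinct, so no renaming is needed.
Finally move all quantifiers to the prefix:
  ∀z ∀y ∃u ((J(z) ∨ ¬J(y)) ∧ ¬J(u))
The prefix is ∀z ∀y ∃u: 2 universal, 1 existential.

1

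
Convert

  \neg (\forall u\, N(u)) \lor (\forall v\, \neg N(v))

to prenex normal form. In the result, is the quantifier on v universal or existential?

Drive negations inward (¬∀x A ≡ ∃x ¬A, ¬∃x A ≡ ∀x ¬A, De Morgan for ∧/∨):
  (\exists u\, \neg N(u)) \lor (\forall v\, \neg N(v))
All bound variables are already distinct, so no renaming is needed.
Extract every quantifier outward, since the variables are now distinct and don't occur free across branches:
  \exists u\, \forall v\, (\neg N(u) \lor \neg N(v))
The quantifier \forall v sits under an even number of negations, so it remains universal.

universal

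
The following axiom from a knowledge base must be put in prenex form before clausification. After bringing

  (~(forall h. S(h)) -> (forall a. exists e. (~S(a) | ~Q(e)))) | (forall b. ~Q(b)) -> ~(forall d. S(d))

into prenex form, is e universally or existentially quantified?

universal

First replace A → B with ¬A ∨ B.
  ~(~~(forall h. S(h)) | (forall a. exists e. (~S(a) | ~Q(e))) | (forall b. ~Q(b))) | ~(forall d. S(d))
Push ¬ through the quantifiers and connectives to reach negation normal form:
  (exists h. ~S(h)) & (exists a. forall e. (S(a) & Q(e))) & (exists b. Q(b)) | (exists d. ~S(d))
All bound variables are already distinct, so no renaming is needed.
Extract every quantifier outward, since the variables are now distinct and don't occur free across branches:
  exists h. exists a. forall e. exists b. exists d. (~S(h) & S(a) & Q(e) & Q(b) | ~S(d))
The quantifier exists e sits under an odd number of negations (counting the antecedent side of each →), so it flips to forall e.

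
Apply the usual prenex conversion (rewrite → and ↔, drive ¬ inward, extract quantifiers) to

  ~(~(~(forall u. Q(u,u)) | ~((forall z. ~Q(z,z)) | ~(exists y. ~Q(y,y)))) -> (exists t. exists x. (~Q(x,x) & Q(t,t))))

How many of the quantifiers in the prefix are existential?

Eliminate → and ↔ using ¬ and ∨.
  ~(~~(~(forall u. Q(u,u)) | ~((forall z. ~Q(z,z)) | ~(exists y. ~Q(y,y)))) | (exists t. exists x. (~Q(x,x) & Q(t,t))))
Drive negations inward (¬∀x A ≡ ∃x ¬A, ¬∃x A ≡ ∀x ¬A, De Morgan for ∧/∨):
  (forall u. Q(u,u)) & ((forall z. ~Q(z,z)) | (forall y. Q(y,y))) & (forall t. forall x. (Q(x,x) | ~Q(t,t)))
All bound variables are already distinct, so no renaming is needed.
Finally move all quantifiers to the prefix:
  forall u. forall z. forall y. forall t. forall x. (Q(u,u) & (~Q(z,z) | Q(y,y)) & (Q(x,x) | ~Q(t,t)))
The prefix is forall u forall z forall y forall t forall x: 5 universal, 0 existential.

0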